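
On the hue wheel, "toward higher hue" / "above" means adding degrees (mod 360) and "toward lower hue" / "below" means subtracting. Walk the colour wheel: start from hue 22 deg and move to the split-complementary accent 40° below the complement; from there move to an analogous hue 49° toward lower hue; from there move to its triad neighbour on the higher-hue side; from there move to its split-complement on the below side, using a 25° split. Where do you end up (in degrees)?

+140° (split-comp 40° ↓): 22 + 140 = 162°
−49° (analog 49° ↓): 162 − 49 = 113°
+120° (triadic ↑): 113 + 120 = 233°
+155° (split-comp 25° ↓): 233 + 155 = 388 → 388 − 360 = 28°

28°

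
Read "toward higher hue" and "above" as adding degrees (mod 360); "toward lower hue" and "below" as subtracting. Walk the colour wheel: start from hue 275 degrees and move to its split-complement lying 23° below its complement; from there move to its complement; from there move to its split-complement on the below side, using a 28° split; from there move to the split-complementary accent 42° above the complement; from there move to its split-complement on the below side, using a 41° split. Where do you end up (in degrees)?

split-comp 23° ↓ +157°: 275 + 157 = 432 → 432 − 360 = 72°
complement +180°: 72 + 180 = 252°
split-comp 28° ↓ +152°: 252 + 152 = 404 → 404 − 360 = 44°
split-comp 42° ↑ +222°: 44 + 222 = 266°
split-comp 41° ↓ +139°: 266 + 139 = 405 → 405 − 360 = 45°

45°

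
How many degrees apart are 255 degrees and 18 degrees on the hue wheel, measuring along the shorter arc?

123°

|255 − 18| = 237.
The shorter arc is 360 − 237 = 123°.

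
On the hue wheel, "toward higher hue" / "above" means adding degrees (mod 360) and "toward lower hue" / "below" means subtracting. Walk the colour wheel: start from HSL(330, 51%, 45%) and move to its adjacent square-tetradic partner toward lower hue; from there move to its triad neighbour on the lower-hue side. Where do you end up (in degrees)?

120°

square ↓ −90°: 330 − 90 = 240°
triadic ↓ −120°: 240 − 120 = 120°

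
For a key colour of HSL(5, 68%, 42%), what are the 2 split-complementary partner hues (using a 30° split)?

Split-complementary hues sit 30° either side of the complement.
Complement of 5°: 5 + 180 = 185°
185 − 30 = 155°
185 + 30 = 215°

155° and 215°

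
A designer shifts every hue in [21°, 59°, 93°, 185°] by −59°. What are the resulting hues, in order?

322°, 0°, 34°, 126°

21 − 59 = -38 → -38 + 360 = 322°
59 − 59 = 0°
93 − 59 = 34°
185 − 59 = 126°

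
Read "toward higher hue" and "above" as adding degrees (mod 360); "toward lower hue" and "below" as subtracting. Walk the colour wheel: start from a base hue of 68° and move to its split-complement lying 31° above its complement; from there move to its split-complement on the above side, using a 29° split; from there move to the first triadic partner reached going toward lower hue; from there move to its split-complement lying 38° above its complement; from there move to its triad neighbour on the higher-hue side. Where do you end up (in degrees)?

68 + 211 = 279°   (split-comp 31° ↑)
279 + 209 = 488 → 488 − 360 = 128°   (split-comp 29° ↑)
128 − 120 = 8°   (triadic ↓)
8 + 218 = 226°   (split-comp 38° ↑)
226 + 120 = 346°   (triadic ↑)

346°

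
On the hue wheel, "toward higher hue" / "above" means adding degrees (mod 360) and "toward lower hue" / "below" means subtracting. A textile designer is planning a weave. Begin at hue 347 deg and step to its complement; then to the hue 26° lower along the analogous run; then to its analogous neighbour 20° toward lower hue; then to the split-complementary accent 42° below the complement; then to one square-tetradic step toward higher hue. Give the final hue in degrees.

+180° (complement): 347 + 180 = 527 → 527 − 360 = 167°
−26° (analog 26° ↓): 167 − 26 = 141°
−20° (analog 20° ↓): 141 − 20 = 121°
+138° (split-comp 42° ↓): 121 + 138 = 259°
+90° (square ↑): 259 + 90 = 349°

349°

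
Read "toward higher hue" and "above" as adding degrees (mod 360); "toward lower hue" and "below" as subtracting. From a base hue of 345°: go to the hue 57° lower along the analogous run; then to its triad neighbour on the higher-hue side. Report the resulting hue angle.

48°

345 − 57 = 288°   (analog 57° ↓)
288 + 120 = 408 → 408 − 360 = 48°   (triadic ↑)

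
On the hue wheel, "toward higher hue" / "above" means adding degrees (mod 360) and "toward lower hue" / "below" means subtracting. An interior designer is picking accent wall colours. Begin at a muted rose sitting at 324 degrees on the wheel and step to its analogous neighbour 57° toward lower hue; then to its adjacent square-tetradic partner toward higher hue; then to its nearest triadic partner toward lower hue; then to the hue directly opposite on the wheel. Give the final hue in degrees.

analog 57° ↓ −57°: 324 − 57 = 267°
square ↑ +90°: 267 + 90 = 357°
triadic ↓ −120°: 357 − 120 = 237°
complement +180°: 237 + 180 = 417 → 417 − 360 = 57°

57°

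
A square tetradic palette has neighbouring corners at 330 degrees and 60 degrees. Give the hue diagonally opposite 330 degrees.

A square tetradic scheme places four hues 90° apart; opposite corners are 180° apart.
330 + 180 = 510 → 510 − 360 = 150°

150°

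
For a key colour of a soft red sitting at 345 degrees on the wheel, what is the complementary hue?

165°

The complement sits 180° across the wheel.
345 + 180 = 525 → 525 − 360 = 165°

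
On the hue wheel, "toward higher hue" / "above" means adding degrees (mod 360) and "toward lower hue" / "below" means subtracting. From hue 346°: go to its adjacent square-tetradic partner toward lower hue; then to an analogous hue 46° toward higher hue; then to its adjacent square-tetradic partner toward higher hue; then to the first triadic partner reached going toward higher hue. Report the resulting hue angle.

152°

346 − 90 = 256°   (square ↓)
256 + 46 = 302°   (analog 46° ↑)
302 + 90 = 392 → 392 − 360 = 32°   (square ↑)
32 + 120 = 152°   (triadic ↑)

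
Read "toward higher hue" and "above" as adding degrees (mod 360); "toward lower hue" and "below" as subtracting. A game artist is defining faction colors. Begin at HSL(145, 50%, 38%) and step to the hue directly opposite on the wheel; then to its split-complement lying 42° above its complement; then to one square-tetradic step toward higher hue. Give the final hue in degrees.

complement +180°: 145 + 180 = 325°
split-comp 42° ↑ +222°: 325 + 222 = 547 → 547 − 360 = 187°
square ↑ +90°: 187 + 90 = 277°

277°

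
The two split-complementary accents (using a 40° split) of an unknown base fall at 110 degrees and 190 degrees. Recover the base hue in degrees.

330°

The accents sit 40° either side of the complement, so the complement is their short-arc midpoint on the wheel.
Short-arc midpoint of 110° and 190°: 150°.
Base is 180° from the complement: 150 − 180 = -30 → -30 + 360 = 330°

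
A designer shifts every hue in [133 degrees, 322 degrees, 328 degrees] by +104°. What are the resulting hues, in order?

237°, 66°, 72°

133 + 104 = 237°
322 + 104 = 426 → 426 − 360 = 66°
328 + 104 = 432 → 432 − 360 = 72°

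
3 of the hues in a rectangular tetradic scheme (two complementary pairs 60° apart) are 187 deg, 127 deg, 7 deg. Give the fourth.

A rectangular tetradic uses two complementary pairs 60° apart: offsets 0°, 60°, 180°, 240°.
Among {7°, 127°, 187°}, 187° and 7° are a 180° pair.
The remaining hue 127° needs its own complement: 127 + 180 = 307°

307°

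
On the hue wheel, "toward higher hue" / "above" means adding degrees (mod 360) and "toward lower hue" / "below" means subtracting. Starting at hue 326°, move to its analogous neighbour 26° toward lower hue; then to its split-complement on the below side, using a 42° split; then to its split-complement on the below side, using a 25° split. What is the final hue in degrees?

233°

−26° (analog 26° ↓): 326 − 26 = 300°
+138° (split-comp 42° ↓): 300 + 138 = 438 → 438 − 360 = 78°
+155° (split-comp 25° ↓): 78 + 155 = 233°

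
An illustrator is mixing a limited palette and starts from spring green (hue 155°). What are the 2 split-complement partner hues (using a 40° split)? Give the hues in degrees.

Split-complementary hues sit 40° either side of the complement.
Complement of 155°: 155 + 180 = 335°
335 − 40 = 295°
335 + 40 = 375 → 375 − 360 = 15°

295° and 15°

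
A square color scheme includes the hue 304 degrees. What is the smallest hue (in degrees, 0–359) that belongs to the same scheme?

34°

A square tetradic scheme places four hues every 90°.
The full set through 304° is {34°, 124°, 214°, 304°}.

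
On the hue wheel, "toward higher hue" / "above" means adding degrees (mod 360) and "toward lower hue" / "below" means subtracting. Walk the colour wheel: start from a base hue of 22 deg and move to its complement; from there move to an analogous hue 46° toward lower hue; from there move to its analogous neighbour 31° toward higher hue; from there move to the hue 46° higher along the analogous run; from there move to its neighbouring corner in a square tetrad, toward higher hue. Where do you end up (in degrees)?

323°

+180° (complement): 22 + 180 = 202°
−46° (analog 46° ↓): 202 − 46 = 156°
+31° (analog 31° ↑): 156 + 31 = 187°
+46° (analog 46° ↑): 187 + 46 = 233°
+90° (square ↑): 233 + 90 = 323°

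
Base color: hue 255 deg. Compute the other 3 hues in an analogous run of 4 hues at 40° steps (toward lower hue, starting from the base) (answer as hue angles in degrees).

Analogous hues sit every 40° along the wheel.
255 − 40 = 215°
255 − 80 = 175°
255 − 120 = 135°

215°, 175° and 135°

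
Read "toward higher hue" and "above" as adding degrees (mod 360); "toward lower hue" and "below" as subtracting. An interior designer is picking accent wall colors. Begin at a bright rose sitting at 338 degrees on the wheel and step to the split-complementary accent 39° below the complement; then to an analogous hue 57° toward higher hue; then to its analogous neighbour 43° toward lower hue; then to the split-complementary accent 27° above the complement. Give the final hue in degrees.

340°

+141° (split-comp 39° ↓): 338 + 141 = 479 → 479 − 360 = 119°
+57° (analog 57° ↑): 119 + 57 = 176°
−43° (analog 43° ↓): 176 − 43 = 133°
+207° (split-comp 27° ↑): 133 + 207 = 340°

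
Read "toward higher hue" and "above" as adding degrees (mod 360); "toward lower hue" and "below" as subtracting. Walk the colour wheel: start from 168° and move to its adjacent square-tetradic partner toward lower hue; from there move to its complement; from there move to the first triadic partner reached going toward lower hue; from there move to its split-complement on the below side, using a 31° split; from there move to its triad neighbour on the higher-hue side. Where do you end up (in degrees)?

47°

168 − 90 = 78°   (square ↓)
78 + 180 = 258°   (complement)
258 − 120 = 138°   (triadic ↓)
138 + 149 = 287°   (split-comp 31° ↓)
287 + 120 = 407 → 407 − 360 = 47°   (triadic ↑)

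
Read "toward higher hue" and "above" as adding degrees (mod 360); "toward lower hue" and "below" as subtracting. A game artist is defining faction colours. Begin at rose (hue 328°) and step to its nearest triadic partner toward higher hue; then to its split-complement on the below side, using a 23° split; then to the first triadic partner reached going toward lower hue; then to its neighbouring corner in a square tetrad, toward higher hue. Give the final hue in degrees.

+120° (triadic ↑): 328 + 120 = 448 → 448 − 360 = 88°
+157° (split-comp 23° ↓): 88 + 157 = 245°
−120° (triadic ↓): 245 − 120 = 125°
+90° (square ↑): 125 + 90 = 215°

215°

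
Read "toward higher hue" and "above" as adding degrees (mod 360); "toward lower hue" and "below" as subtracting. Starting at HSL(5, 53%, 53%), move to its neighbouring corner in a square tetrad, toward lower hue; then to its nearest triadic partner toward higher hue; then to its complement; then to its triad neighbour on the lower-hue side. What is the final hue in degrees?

5 − 90 = -85 → -85 + 360 = 275°   (square ↓)
275 + 120 = 395 → 395 − 360 = 35°   (triadic ↑)
35 + 180 = 215°   (complement)
215 − 120 = 95°   (triadic ↓)

95°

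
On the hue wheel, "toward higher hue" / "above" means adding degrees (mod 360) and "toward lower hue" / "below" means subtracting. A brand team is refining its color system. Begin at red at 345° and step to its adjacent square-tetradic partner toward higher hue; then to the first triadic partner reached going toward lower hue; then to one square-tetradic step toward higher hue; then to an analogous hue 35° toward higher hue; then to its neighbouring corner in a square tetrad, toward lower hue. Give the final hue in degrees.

350°

square ↑ +90°: 345 + 90 = 435 → 435 − 360 = 75°
triadic ↓ −120°: 75 − 120 = -45 → -45 + 360 = 315°
square ↑ +90°: 315 + 90 = 405 → 405 − 360 = 45°
analog 35° ↑ +35°: 45 + 35 = 80°
square ↓ −90°: 80 − 90 = -10 → -10 + 360 = 350°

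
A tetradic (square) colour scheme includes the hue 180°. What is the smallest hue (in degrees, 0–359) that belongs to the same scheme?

0°

A square tetradic scheme places four hues every 90°.
The full set through 180° is {0°, 90°, 180°, 270°}.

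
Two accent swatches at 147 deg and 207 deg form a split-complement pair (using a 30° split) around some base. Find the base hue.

357°

The accents sit 30° either side of the complement, so the complement is their short-arc midpoint on the wheel.
Short-arc midpoint of 147° and 207°: 177°.
Base is 180° from the complement: 177 − 180 = -3 → -3 + 360 = 357°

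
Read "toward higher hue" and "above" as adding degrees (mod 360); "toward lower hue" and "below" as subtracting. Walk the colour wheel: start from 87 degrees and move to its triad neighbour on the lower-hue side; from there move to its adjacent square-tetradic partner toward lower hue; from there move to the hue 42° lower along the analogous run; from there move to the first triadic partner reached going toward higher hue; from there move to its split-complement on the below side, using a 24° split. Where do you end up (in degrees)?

87 − 120 = -33 → -33 + 360 = 327°   (triadic ↓)
327 − 90 = 237°   (square ↓)
237 − 42 = 195°   (analog 42° ↓)
195 + 120 = 315°   (triadic ↑)
315 + 156 = 471 → 471 − 360 = 111°   (split-comp 24° ↓)

111°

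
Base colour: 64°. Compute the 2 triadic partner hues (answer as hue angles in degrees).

A triad places three hues 120° apart.
64 + 120 = 184°
64 + 240 = 304°

184° and 304°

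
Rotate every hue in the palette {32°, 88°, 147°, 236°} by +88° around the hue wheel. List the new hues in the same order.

32 + 88 = 120°
88 + 88 = 176°
147 + 88 = 235°
236 + 88 = 324°

120°, 176°, 235°, 324°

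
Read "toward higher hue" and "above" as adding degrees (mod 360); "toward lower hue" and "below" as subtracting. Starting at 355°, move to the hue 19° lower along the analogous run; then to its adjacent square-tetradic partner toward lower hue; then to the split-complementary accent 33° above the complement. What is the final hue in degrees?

355 − 19 = 336°   (analog 19° ↓)
336 − 90 = 246°   (square ↓)
246 + 213 = 459 → 459 − 360 = 99°   (split-comp 33° ↑)

99°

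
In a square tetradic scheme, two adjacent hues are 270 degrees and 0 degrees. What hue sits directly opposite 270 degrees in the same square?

A square tetradic scheme places four hues 90° apart; opposite corners are 180° apart.
270 + 180 = 450 → 450 − 360 = 90°

90°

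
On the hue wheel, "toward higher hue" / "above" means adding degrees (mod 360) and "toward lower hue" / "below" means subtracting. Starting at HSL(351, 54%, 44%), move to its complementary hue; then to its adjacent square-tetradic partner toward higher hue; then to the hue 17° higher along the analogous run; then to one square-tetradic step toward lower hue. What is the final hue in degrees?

351 + 180 = 531 → 531 − 360 = 171°   (complement)
171 + 90 = 261°   (square ↑)
261 + 17 = 278°   (analog 17° ↑)
278 − 90 = 188°   (square ↓)

188°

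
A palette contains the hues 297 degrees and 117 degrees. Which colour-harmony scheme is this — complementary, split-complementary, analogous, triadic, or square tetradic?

complementary

Sort the hues: 117°, 297°.
Successive gaps around the wheel: 180°, 180°.
Two hues 180° apart are complementary.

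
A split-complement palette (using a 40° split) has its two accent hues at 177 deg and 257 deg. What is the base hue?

37°

The accents sit 40° either side of the complement, so the complement is their short-arc midpoint on the wheel.
Short-arc midpoint of 177° and 257°: 217°.
Base is 180° from the complement: 217 − 180 = 37°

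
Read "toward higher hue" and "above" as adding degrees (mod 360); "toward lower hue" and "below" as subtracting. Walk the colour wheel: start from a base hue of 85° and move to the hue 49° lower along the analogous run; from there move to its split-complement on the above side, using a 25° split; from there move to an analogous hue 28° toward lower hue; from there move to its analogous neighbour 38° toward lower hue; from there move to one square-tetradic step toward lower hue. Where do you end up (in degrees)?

85°

analog 49° ↓ −49°: 85 − 49 = 36°
split-comp 25° ↑ +205°: 36 + 205 = 241°
analog 28° ↓ −28°: 241 − 28 = 213°
analog 38° ↓ −38°: 213 − 38 = 175°
square ↓ −90°: 175 − 90 = 85°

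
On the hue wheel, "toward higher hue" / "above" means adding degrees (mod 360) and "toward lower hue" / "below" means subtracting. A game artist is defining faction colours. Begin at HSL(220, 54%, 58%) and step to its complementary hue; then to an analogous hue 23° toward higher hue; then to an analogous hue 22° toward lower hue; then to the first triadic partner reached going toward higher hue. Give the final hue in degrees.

complement +180°: 220 + 180 = 400 → 400 − 360 = 40°
analog 23° ↑ +23°: 40 + 23 = 63°
analog 22° ↓ −22°: 63 − 22 = 41°
triadic ↑ +120°: 41 + 120 = 161°

161°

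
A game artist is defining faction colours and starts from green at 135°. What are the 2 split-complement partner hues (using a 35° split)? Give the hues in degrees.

Complement of 135°: 135 + 180 = 315°
315 − 35 = 280°
315 + 35 = 350°

280° and 350°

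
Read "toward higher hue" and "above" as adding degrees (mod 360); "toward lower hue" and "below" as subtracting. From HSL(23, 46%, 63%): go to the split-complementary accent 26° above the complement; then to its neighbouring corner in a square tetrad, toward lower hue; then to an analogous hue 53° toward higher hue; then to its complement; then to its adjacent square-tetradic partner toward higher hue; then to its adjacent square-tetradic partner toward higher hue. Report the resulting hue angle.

23 + 206 = 229°   (split-comp 26° ↑)
229 − 90 = 139°   (square ↓)
139 + 53 = 192°   (analog 53° ↑)
192 + 180 = 372 → 372 − 360 = 12°   (complement)
12 + 90 = 102°   (square ↑)
102 + 90 = 192°   (square ↑)

192°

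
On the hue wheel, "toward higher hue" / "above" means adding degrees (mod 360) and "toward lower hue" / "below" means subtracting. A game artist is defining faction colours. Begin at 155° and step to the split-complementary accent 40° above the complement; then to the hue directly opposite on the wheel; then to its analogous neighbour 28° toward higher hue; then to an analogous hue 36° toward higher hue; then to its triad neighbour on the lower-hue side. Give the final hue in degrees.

+220° (split-comp 40° ↑): 155 + 220 = 375 → 375 − 360 = 15°
+180° (complement): 15 + 180 = 195°
+28° (analog 28° ↑): 195 + 28 = 223°
+36° (analog 36° ↑): 223 + 36 = 259°
−120° (triadic ↓): 259 − 120 = 139°

139°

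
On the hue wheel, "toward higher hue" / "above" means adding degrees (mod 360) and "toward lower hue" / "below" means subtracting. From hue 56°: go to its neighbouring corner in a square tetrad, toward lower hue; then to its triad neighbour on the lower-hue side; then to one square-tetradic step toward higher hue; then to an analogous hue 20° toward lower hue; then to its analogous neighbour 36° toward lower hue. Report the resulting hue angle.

240°

56 − 90 = -34 → -34 + 360 = 326°   (square ↓)
326 − 120 = 206°   (triadic ↓)
206 + 90 = 296°   (square ↑)
296 − 20 = 276°   (analog 20° ↓)
276 − 36 = 240°   (analog 36° ↓)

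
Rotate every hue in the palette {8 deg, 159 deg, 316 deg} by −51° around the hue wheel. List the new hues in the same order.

8 − 51 = -43 → -43 + 360 = 317°
159 − 51 = 108°
316 − 51 = 265°

317°, 108°, 265°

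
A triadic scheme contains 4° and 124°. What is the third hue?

244°

A triad spaces three hues 120° apart.
The full set is {4°, 124°, 244°}.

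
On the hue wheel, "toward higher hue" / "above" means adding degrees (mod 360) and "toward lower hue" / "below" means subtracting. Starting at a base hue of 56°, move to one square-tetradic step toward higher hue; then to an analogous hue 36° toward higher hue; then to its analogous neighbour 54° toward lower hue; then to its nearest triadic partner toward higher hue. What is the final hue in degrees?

square ↑ +90°: 56 + 90 = 146°
analog 36° ↑ +36°: 146 + 36 = 182°
analog 54° ↓ −54°: 182 − 54 = 128°
triadic ↑ +120°: 128 + 120 = 248°

248°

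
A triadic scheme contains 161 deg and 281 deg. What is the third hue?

41°

A triad spaces three hues 120° apart.
The full set is {41°, 161°, 281°}.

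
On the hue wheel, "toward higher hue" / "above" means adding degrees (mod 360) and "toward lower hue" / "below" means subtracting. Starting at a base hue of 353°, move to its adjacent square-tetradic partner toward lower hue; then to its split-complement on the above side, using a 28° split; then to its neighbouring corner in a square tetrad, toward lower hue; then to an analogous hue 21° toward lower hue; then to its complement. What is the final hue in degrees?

353 − 90 = 263°   (square ↓)
263 + 208 = 471 → 471 − 360 = 111°   (split-comp 28° ↑)
111 − 90 = 21°   (square ↓)
21 − 21 = 0°   (analog 21° ↓)
0 + 180 = 180°   (complement)

180°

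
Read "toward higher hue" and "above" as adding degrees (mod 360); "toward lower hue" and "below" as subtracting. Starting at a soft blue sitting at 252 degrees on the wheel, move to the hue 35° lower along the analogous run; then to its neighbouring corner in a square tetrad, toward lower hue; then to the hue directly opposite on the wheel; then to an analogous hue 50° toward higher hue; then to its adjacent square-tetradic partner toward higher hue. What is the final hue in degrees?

analog 35° ↓ −35°: 252 − 35 = 217°
square ↓ −90°: 217 − 90 = 127°
complement +180°: 127 + 180 = 307°
analog 50° ↑ +50°: 307 + 50 = 357°
square ↑ +90°: 357 + 90 = 447 → 447 − 360 = 87°

87°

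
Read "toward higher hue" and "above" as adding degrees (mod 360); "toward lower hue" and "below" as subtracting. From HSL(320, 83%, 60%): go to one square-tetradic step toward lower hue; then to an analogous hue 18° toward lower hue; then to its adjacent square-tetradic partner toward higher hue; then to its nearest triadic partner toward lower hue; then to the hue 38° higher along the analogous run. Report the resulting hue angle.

220°

−90° (square ↓): 320 − 90 = 230°
−18° (analog 18° ↓): 230 − 18 = 212°
+90° (square ↑): 212 + 90 = 302°
−120° (triadic ↓): 302 − 120 = 182°
+38° (analog 38° ↑): 182 + 38 = 220°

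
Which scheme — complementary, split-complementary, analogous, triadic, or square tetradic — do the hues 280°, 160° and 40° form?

triadic

Sort the hues: 40°, 160°, 280°.
Successive gaps around the wheel: 120°, 120°, 120°.
Three hues equally spaced 120° apart form a triad.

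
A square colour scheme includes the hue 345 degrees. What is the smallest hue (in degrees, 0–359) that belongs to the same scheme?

75°

A square tetradic scheme places four hues every 90°.
The full set through 345° is {75°, 165°, 255°, 345°}.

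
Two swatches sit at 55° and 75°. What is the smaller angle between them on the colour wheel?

20°

|55 − 75| = 20.
20 ≤ 180, so the shorter arc is 20°.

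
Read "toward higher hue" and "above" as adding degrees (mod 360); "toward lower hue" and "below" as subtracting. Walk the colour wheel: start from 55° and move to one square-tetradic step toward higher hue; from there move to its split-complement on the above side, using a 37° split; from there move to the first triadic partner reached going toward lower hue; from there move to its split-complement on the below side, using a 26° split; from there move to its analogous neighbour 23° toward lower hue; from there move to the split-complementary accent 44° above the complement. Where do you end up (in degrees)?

+90° (square ↑): 55 + 90 = 145°
+217° (split-comp 37° ↑): 145 + 217 = 362 → 362 − 360 = 2°
−120° (triadic ↓): 2 − 120 = -118 → -118 + 360 = 242°
+154° (split-comp 26° ↓): 242 + 154 = 396 → 396 − 360 = 36°
−23° (analog 23° ↓): 36 − 23 = 13°
+224° (split-comp 44° ↑): 13 + 224 = 237°

237°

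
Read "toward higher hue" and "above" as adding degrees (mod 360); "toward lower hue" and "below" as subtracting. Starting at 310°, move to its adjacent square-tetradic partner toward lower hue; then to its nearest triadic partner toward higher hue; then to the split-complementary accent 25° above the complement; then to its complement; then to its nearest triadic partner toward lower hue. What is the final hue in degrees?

245°

310 − 90 = 220°   (square ↓)
220 + 120 = 340°   (triadic ↑)
340 + 205 = 545 → 545 − 360 = 185°   (split-comp 25° ↑)
185 + 180 = 365 → 365 − 360 = 5°   (complement)
5 − 120 = -115 → -115 + 360 = 245°   (triadic ↓)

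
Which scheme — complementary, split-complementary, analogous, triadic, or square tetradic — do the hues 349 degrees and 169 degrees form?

complementary

Sort the hues: 169°, 349°.
Successive gaps around the wheel: 180°, 180°.
Two hues 180° apart are complementary.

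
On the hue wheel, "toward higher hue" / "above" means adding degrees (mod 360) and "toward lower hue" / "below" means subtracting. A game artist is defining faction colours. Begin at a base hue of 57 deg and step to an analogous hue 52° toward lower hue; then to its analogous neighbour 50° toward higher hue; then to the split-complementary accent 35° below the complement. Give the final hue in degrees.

57 − 52 = 5°   (analog 52° ↓)
5 + 50 = 55°   (analog 50° ↑)
55 + 145 = 200°   (split-comp 35° ↓)

200°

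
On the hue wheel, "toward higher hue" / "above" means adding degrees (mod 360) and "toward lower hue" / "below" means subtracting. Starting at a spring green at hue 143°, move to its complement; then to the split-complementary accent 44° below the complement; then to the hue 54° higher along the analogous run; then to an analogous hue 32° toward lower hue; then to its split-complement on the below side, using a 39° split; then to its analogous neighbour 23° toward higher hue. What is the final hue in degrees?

+180° (complement): 143 + 180 = 323°
+136° (split-comp 44° ↓): 323 + 136 = 459 → 459 − 360 = 99°
+54° (analog 54° ↑): 99 + 54 = 153°
−32° (analog 32° ↓): 153 − 32 = 121°
+141° (split-comp 39° ↓): 121 + 141 = 262°
+23° (analog 23° ↑): 262 + 23 = 285°

285°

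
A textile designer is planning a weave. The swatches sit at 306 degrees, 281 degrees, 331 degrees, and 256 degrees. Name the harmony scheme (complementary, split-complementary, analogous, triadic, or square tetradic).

Sort the hues: 256°, 281°, 306°, 331°.
Successive gaps around the wheel: 25°, 25°, 25°, 285°.
A run of hues at equal small steps (25°) with one large closing gap is an analogous group.

analogous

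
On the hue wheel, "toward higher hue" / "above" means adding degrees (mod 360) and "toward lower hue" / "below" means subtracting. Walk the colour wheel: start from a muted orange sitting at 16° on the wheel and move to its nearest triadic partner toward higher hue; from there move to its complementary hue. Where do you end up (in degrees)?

316°

16 + 120 = 136°   (triadic ↑)
136 + 180 = 316°   (complement)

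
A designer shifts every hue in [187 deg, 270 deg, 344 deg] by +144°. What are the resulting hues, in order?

187 + 144 = 331°
270 + 144 = 414 → 414 − 360 = 54°
344 + 144 = 488 → 488 − 360 = 128°

331°, 54°, 128°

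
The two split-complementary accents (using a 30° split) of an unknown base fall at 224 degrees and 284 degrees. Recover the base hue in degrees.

74°

The accents sit 30° either side of the complement, so the complement is their short-arc midpoint on the wheel.
Short-arc midpoint of 224° and 284°: 254°.
Base is 180° from the complement: 254 − 180 = 74°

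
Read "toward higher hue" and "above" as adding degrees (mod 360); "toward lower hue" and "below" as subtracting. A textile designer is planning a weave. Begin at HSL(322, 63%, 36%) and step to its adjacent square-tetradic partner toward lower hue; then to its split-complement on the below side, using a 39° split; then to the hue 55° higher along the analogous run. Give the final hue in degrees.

square ↓ −90°: 322 − 90 = 232°
split-comp 39° ↓ +141°: 232 + 141 = 373 → 373 − 360 = 13°
analog 55° ↑ +55°: 13 + 55 = 68°

68°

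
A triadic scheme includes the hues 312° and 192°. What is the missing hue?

A triad places three hues 120° apart.
The full set through 192° is {72°, 192°, 312°}.
Given {192°, 312°}, the missing hue is 72°.

72°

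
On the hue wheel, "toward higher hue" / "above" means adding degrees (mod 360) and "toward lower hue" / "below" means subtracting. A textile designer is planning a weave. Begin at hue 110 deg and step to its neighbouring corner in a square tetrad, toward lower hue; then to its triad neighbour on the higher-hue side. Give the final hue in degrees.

square ↓ −90°: 110 − 90 = 20°
triadic ↑ +120°: 20 + 120 = 140°

140°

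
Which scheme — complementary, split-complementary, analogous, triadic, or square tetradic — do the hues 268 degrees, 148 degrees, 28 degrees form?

triadic

Sort the hues: 28°, 148°, 268°.
Successive gaps around the wheel: 120°, 120°, 120°.
Three hues equally spaced 120° apart form a triad.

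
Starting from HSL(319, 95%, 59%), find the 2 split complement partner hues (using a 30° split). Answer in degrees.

109° and 169°

Split-complementary hues sit 30° either side of the complement.
Complement of 319°: 319 + 180 = 499 → 499 − 360 = 139°
139 − 30 = 109°
139 + 30 = 169°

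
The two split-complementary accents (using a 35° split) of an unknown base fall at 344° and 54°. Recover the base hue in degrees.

The accents sit 35° either side of the complement, so the complement is their short-arc midpoint on the wheel.
Short-arc midpoint of 344° and 54°: 19°.
Base is 180° from the complement: 19 − 180 = -161 → -161 + 360 = 199°

199°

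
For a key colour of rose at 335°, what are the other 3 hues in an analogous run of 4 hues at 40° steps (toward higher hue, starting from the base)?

15°, 55° and 95°

Analogous hues sit every 40° along the wheel.
335 + 40 = 375 → 375 − 360 = 15°
335 + 80 = 415 → 415 − 360 = 55°
335 + 120 = 455 → 455 − 360 = 95°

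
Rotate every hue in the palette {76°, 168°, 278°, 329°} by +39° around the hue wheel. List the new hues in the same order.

76 + 39 = 115°
168 + 39 = 207°
278 + 39 = 317°
329 + 39 = 368 → 368 − 360 = 8°

115°, 207°, 317°, 8°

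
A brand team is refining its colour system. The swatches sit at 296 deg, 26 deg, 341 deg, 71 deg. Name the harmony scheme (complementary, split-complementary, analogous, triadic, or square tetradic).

analogous

Sort the hues: 26°, 71°, 296°, 341°.
Successive gaps around the wheel: 45°, 225°, 45°, 45°.
A run of hues at equal small steps (45°) with one large closing gap is an analogous group.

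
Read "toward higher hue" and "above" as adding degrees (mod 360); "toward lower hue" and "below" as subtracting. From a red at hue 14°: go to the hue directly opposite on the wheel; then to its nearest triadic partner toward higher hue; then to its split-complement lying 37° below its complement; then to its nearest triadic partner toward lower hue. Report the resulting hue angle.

complement +180°: 14 + 180 = 194°
triadic ↑ +120°: 194 + 120 = 314°
split-comp 37° ↓ +143°: 314 + 143 = 457 → 457 − 360 = 97°
triadic ↓ −120°: 97 − 120 = -23 → -23 + 360 = 337°

337°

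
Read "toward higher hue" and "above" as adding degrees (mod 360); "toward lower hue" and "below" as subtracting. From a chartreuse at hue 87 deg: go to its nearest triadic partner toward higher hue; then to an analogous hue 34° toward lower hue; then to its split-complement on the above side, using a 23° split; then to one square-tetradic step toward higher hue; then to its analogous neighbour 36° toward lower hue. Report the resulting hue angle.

70°

87 + 120 = 207°   (triadic ↑)
207 − 34 = 173°   (analog 34° ↓)
173 + 203 = 376 → 376 − 360 = 16°   (split-comp 23° ↑)
16 + 90 = 106°   (square ↑)
106 − 36 = 70°   (analog 36° ↓)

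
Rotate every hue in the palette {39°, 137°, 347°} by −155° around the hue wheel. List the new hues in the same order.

244°, 342°, 192°

39 − 155 = -116 → -116 + 360 = 244°
137 − 155 = -18 → -18 + 360 = 342°
347 − 155 = 192°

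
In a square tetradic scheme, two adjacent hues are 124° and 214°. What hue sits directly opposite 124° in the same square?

A square tetradic scheme places four hues 90° apart; opposite corners are 180° apart.
124 + 180 = 304°

304°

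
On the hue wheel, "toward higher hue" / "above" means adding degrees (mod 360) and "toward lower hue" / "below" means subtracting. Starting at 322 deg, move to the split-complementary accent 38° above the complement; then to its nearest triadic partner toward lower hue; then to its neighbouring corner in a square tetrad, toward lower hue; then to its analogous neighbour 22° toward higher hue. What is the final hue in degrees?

+218° (split-comp 38° ↑): 322 + 218 = 540 → 540 − 360 = 180°
−120° (triadic ↓): 180 − 120 = 60°
−90° (square ↓): 60 − 90 = -30 → -30 + 360 = 330°
+22° (analog 22° ↑): 330 + 22 = 352°

352°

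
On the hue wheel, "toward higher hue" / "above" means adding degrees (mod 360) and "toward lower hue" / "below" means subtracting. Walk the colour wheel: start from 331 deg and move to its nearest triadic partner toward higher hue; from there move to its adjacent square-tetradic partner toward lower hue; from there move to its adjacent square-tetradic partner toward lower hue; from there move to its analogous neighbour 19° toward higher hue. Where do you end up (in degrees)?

triadic ↑ +120°: 331 + 120 = 451 → 451 − 360 = 91°
square ↓ −90°: 91 − 90 = 1°
square ↓ −90°: 1 − 90 = -89 → -89 + 360 = 271°
analog 19° ↑ +19°: 271 + 19 = 290°

290°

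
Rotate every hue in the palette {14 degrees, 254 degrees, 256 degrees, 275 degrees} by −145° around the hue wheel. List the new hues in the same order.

14 − 145 = -131 → -131 + 360 = 229°
254 − 145 = 109°
256 − 145 = 111°
275 − 145 = 130°

229°, 109°, 111°, 130°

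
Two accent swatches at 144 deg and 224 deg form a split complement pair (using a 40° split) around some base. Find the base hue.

4°

The accents sit 40° either side of the complement, so the complement is their short-arc midpoint on the wheel.
Short-arc midpoint of 144° and 224°: 184°.
Base is 180° from the complement: 184 − 180 = 4°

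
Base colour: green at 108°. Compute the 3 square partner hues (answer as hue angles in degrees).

198°, 288° and 18°

A square tetradic scheme places four hues every 90°.
108 + 90 = 198°
108 + 180 = 288°
108 + 270 = 378 → 378 − 360 = 18°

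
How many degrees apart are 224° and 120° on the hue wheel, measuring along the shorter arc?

|224 − 120| = 104.
104 ≤ 180, so the shorter arc is 104°.

104°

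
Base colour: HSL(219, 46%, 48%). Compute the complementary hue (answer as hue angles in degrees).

219 + 180 = 399 → 399 − 360 = 39°

39°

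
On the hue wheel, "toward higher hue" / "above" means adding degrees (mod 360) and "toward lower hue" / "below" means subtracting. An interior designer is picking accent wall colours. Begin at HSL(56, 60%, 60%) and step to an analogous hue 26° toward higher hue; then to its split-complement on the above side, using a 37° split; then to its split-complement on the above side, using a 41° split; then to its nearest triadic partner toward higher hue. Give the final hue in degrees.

280°

+26° (analog 26° ↑): 56 + 26 = 82°
+217° (split-comp 37° ↑): 82 + 217 = 299°
+221° (split-comp 41° ↑): 299 + 221 = 520 → 520 − 360 = 160°
+120° (triadic ↑): 160 + 120 = 280°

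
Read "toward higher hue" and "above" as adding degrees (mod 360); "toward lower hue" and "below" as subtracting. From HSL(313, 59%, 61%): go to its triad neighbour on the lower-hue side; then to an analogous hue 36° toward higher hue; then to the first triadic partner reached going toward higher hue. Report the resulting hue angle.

triadic ↓ −120°: 313 − 120 = 193°
analog 36° ↑ +36°: 193 + 36 = 229°
triadic ↑ +120°: 229 + 120 = 349°

349°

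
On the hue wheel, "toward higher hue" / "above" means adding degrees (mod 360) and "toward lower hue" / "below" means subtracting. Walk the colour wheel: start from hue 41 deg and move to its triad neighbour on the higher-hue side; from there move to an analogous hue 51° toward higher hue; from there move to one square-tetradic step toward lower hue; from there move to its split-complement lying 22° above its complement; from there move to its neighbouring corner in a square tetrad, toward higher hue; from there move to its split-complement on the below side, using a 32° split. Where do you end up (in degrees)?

202°

+120° (triadic ↑): 41 + 120 = 161°
+51° (analog 51° ↑): 161 + 51 = 212°
−90° (square ↓): 212 − 90 = 122°
+202° (split-comp 22° ↑): 122 + 202 = 324°
+90° (square ↑): 324 + 90 = 414 → 414 − 360 = 54°
+148° (split-comp 32° ↓): 54 + 148 = 202°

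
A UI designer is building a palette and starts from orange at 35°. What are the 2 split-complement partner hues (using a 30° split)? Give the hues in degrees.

Split-complementary hues sit 30° either side of the complement.
Complement of 35°: 35 + 180 = 215°
215 − 30 = 185°
215 + 30 = 245°

185° and 245°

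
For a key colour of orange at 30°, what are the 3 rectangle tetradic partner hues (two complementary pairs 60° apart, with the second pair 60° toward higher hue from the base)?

A rectangular tetradic uses two complementary pairs 60° apart: offsets 0°, 60°, 180°, 240°.
30 + 60 = 90°
30 + 180 = 210°
30 + 240 = 270°

90°, 210° and 270°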